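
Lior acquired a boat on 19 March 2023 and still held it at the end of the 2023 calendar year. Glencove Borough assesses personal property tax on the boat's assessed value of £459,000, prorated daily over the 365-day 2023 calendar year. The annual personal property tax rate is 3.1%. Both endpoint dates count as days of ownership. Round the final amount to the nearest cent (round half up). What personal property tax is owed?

£11,227.27

Days held (19 March – 31 December 2023): 288 out of 365
Tax = £459,000 × 3.1% × 288/365 = £11,227.2658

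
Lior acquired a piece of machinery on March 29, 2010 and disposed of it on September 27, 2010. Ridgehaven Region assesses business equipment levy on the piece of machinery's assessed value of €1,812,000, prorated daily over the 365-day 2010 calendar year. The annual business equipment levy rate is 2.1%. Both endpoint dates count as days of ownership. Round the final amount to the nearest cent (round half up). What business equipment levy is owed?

€19,078.13

Days held (March 29 – September 27, 2010): 183 out of 365
Tax = €1,812,000 × 2.1% × 183/365 = €19,078.1260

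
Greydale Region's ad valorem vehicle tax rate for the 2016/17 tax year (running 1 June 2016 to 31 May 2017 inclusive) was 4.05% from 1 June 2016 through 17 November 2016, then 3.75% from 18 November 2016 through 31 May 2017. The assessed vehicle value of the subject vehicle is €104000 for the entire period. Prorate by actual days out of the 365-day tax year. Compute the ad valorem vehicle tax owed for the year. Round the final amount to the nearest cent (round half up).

€4045.32

1 June – 17 November 2016: 170 days at 4.05% → €104000 × 4.05% × 170/365 = €1961.7534
18 November 2016 – 31 May 2017: 195 days at 3.75% → €104000 × 3.75% × 195/365 = €2083.5616
Total = €4045.3151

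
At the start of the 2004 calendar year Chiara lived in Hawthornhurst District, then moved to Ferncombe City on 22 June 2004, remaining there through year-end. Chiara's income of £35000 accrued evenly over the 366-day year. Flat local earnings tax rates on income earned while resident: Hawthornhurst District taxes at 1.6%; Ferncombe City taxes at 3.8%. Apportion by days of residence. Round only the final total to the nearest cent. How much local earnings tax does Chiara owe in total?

Hawthornhurst District, 1 January – 21 June 2004: 173 days → £35000 × 1.6% × 173/366 = £264.6995
Ferncombe City, 22 June – 31 December 2004: 193 days → £35000 × 3.8% × 193/366 = £701.3388
Total = £966.0383

£966.04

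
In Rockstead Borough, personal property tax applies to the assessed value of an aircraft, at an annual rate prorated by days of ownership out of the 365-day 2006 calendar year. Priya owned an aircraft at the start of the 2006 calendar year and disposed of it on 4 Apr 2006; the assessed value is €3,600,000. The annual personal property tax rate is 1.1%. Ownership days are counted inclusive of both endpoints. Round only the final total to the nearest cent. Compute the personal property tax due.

Days held (1 Jan – 4 Apr 2006): 94 out of 365
Tax = €3,600,000 × 1.1% × 94/365 = €10,198.3562

€10,198.36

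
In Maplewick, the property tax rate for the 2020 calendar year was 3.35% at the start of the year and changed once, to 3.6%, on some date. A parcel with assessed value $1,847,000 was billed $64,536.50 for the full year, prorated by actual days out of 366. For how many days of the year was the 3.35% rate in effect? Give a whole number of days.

155 days

Let d = days at the first rate; then 366 − d days at the second rate.
$1,847,000 × [3.35%·d + 3.6%·(366−d)] / 366 = $64,536.50
Solving gives d = 155, so the new rate took effect on June 4, 2020.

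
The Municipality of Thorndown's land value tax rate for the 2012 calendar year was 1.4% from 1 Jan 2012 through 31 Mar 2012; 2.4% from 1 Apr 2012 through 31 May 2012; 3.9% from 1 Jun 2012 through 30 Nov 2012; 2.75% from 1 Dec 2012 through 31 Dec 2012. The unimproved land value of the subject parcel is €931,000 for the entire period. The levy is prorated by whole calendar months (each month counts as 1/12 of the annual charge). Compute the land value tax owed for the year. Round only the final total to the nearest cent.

€27,270.54

1 Jan – 31 Mar 2012: 3 months at 1.4% → €931,000 × 1.4% × 3/12 = €3,258.5000
1 Apr – 31 May 2012: 2 months at 2.4% → €931,000 × 2.4% × 2/12 = €3,724.0000
1 Jun – 30 Nov 2012: 6 months at 3.9% → €931,000 × 3.9% × 6/12 = €18,154.5000
1 Dec – 31 Dec 2012: 1 month at 2.75% → €931,000 × 2.75% × 1/12 = €2,133.5417
Total = €27,270.5417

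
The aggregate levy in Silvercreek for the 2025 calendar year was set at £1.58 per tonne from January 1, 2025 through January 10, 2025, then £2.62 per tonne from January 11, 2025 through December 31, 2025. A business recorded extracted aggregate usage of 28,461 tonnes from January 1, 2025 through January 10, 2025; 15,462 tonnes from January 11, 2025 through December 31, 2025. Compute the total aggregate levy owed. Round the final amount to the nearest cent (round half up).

January 1 – January 10, 2025: 28,461 tonnes at £1.58/tonne → £44,968.38
January 11 – December 31, 2025: 15,462 tonnes at £2.62/tonne → £40,510.44

£85,478.82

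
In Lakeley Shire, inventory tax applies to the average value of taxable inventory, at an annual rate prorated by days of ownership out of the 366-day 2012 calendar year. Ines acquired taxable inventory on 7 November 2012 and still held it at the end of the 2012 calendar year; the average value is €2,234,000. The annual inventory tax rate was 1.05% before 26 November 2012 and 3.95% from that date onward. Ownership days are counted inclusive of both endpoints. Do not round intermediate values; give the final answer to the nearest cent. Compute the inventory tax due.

€9,897.35

7 November – 25 November 2012: 19 days at 1.05% → €2,234,000 × 1.05% × 19/366 = €1,217.7131
26 November – 31 December 2012: 36 days at 3.95% → €2,234,000 × 3.95% × 36/366 = €8,679.6393
Total = €9,897.3525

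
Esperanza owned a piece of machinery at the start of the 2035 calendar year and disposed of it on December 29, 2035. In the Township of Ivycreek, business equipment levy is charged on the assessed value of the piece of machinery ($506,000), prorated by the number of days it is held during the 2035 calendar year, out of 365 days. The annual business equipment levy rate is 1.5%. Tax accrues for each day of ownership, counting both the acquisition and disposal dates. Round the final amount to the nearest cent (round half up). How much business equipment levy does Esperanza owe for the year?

Days held (January 1 – December 29, 2035): 363 out of 365
Tax = $506,000 × 1.5% × 363/365 = $7,548.4110

$7,548.41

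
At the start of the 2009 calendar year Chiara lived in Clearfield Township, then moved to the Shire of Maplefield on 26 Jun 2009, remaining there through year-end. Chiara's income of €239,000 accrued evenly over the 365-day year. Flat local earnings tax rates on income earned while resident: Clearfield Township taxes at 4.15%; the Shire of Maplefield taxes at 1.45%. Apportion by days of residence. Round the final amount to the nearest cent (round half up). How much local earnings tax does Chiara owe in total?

Clearfield Township, 1 Jan – 25 Jun 2009: 176 days → €239,000 × 4.15% × 176/365 = €4,782.6192
The Shire of Maplefield, 26 Jun – 31 Dec 2009: 189 days → €239,000 × 1.45% × 189/365 = €1,794.4644
Total = €6,577.0836

€6,577.08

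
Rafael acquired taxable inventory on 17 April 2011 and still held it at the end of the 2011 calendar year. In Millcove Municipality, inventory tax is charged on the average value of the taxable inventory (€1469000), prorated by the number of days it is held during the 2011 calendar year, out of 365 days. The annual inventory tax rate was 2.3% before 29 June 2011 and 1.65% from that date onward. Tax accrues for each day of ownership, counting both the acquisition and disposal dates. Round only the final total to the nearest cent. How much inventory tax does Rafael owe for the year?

17 April – 28 June 2011: 73 days at 2.3% → €1469000 × 2.3% × 73/365 = €6757.4000
29 June – 31 December 2011: 186 days at 1.65% → €1469000 × 1.65% × 186/365 = €12351.6740
Total = €19109.0740

€19109.07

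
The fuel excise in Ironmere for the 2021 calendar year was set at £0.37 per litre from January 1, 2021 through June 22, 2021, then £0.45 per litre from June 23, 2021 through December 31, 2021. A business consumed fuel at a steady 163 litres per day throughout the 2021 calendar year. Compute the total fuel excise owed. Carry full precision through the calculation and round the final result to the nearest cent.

£24,516.83

January 1 – June 22, 2021: 173 days × 163 litres/day = 28,199 litres at £0.37/litre → £10,433.63
June 23 – December 31, 2021: 192 days × 163 litres/day = 31,296 litres at £0.45/litre → £14,083.20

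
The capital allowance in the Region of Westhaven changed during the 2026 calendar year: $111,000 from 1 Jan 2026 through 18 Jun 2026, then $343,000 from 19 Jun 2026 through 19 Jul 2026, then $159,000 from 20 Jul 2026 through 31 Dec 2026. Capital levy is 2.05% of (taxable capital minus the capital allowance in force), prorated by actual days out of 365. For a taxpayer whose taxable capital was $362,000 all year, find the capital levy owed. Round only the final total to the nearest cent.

$4,296.74

1 Jan – 18 Jun 2026: 169 days, exemption $111,000 → ($362,000 − $111,000) × 2.05% × 169/365 = $2,382.4370
19 Jun – 19 Jul 2026: 31 days, exemption $343,000 → ($362,000 − $343,000) × 2.05% × 31/365 = $33.0808
20 Jul – 31 Dec 2026: 165 days, exemption $159,000 → ($362,000 − $159,000) × 2.05% × 165/365 = $1,881.2260
Total = $4,296.7438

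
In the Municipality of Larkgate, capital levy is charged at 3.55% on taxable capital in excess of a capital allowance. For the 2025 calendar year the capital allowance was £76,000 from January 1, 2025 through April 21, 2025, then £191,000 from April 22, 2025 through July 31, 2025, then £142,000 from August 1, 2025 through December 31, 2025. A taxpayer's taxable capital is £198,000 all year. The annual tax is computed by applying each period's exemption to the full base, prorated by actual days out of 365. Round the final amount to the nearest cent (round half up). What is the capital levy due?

January 1 – April 21, 2025: 111 days, exemption £76,000 → (£198,000 − £76,000) × 3.55% × 111/365 = £1,317.0986
April 22 – July 31, 2025: 101 days, exemption £191,000 → (£198,000 − £191,000) × 3.55% × 101/365 = £68.7630
August 1 – December 31, 2025: 153 days, exemption £142,000 → (£198,000 − £142,000) × 3.55% × 153/365 = £833.3260
Total = £2,219.1877

£2,219.19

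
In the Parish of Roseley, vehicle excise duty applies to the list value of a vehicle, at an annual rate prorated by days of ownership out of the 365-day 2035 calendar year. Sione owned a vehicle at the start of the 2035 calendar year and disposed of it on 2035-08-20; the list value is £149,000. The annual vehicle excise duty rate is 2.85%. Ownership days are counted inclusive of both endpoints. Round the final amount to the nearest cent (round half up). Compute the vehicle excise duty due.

Days held (2035-01-01 to 2035-08-20): 232 out of 365
Tax = £149,000 × 2.85% × 232/365 = £2,699.1452

£2,699.15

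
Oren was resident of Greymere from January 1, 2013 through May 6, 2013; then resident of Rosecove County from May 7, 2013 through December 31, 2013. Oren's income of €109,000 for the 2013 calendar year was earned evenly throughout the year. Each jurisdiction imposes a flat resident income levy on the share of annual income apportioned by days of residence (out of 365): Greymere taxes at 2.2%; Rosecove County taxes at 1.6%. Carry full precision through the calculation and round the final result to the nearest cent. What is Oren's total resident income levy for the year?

Greymere, January 1 – May 6, 2013: 126 days → €109,000 × 2.2% × 126/365 = €827.8027
Rosecove County, May 7 – December 31, 2013: 239 days → €109,000 × 1.6% × 239/365 = €1,141.9616
Total = €1,969.7644

€1,969.76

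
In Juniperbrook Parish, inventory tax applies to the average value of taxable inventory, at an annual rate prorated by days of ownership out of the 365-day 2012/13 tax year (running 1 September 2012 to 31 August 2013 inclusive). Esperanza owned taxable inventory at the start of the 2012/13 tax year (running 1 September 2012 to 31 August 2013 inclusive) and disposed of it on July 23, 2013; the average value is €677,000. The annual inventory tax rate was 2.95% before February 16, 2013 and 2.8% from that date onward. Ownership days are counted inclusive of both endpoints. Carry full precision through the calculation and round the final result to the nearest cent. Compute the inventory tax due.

€17,397.97

September 1, 2012 – February 15, 2013: 168 days at 2.95% → €677,000 × 2.95% × 168/365 = €9,192.3616
February 16 – July 23, 2013: 158 days at 2.8% → €677,000 × 2.8% × 158/365 = €8,205.6110
Total = €17,397.9726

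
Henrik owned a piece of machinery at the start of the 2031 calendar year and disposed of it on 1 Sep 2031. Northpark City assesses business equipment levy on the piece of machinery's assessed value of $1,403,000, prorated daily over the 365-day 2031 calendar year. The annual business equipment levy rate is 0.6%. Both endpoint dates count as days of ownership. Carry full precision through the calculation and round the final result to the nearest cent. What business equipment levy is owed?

$5,627.38

Days held (1 Jan – 1 Sep 2031): 244 out of 365
Tax = $1,403,000 × 0.6% × 244/365 = $5,627.3753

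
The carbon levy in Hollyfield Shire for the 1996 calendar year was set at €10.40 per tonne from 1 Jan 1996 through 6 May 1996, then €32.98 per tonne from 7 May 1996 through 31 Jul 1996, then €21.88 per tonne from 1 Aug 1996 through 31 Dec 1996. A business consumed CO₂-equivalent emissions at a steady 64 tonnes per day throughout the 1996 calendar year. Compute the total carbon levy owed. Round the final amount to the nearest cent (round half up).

1 Jan – 6 May 1996: 127 days × 64 tonnes/day = 8,128 tonnes at €10.40/tonne → €84531.20
7 May – 31 Jul 1996: 86 days × 64 tonnes/day = 5,504 tonnes at €32.98/tonne → €181521.92
1 Aug – 31 Dec 1996: 153 days × 64 tonnes/day = 9,792 tonnes at €21.88/tonne → €214248.96

€480302.08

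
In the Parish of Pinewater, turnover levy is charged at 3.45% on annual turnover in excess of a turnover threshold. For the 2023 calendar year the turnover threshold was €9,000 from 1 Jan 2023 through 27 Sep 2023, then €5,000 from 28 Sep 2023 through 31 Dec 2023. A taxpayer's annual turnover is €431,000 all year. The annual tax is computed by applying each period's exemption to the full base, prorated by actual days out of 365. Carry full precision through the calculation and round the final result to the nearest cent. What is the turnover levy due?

€14,594.92

1 Jan – 27 Sep 2023: 270 days, exemption €9,000 → (€431,000 − €9,000) × 3.45% × 270/365 = €10,769.6712
28 Sep – 31 Dec 2023: 95 days, exemption €5,000 → (€431,000 − €5,000) × 3.45% × 95/365 = €3,825.2466
Total = €14,594.9178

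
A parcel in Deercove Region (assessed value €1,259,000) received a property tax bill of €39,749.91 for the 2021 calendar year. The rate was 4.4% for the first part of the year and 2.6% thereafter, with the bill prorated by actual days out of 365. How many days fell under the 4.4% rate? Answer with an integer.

Let d = days at the first rate; then 365 − d days at the second rate.
€1,259,000 × [4.4%·d + 2.6%·(365−d)] / 365 = €39,749.91
Solving gives d = 113, so the new rate took effect on 24 Apr 2021.

113 days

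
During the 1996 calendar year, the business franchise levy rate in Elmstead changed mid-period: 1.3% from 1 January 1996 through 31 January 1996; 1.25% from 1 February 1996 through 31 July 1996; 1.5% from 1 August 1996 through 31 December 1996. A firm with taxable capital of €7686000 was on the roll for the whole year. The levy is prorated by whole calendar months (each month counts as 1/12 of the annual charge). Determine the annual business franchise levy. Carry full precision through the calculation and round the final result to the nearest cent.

€104401.50

1 January – 31 January 1996: 1 month at 1.3% → €7686000 × 1.3% × 1/12 = €8326.5000
1 February – 31 July 1996: 6 months at 1.25% → €7686000 × 1.25% × 6/12 = €48037.5000
1 August – 31 December 1996: 5 months at 1.5% → €7686000 × 1.5% × 5/12 = €48037.5000
Total = €104401.5000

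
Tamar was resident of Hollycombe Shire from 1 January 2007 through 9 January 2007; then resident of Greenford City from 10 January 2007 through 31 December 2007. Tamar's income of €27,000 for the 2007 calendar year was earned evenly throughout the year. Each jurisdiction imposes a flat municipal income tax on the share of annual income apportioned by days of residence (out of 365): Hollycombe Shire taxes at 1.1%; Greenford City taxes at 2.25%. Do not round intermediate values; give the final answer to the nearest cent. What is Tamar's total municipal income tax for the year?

€599.84

Hollycombe Shire, 1 January – 9 January 2007: 9 days → €27,000 × 1.1% × 9/365 = €7.3233
Greenford City, 10 January – 31 December 2007: 356 days → €27,000 × 2.25% × 356/365 = €592.5205
Total = €599.8438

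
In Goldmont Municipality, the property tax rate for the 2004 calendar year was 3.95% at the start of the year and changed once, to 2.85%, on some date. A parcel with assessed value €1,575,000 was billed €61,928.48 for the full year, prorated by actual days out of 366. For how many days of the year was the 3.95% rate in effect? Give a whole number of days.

Let d = days at the first rate; then 366 − d days at the second rate.
€1,575,000 × [3.95%·d + 2.85%·(366−d)] / 366 = €61,928.48
Solving gives d = 360, so the new rate took effect on 26 Dec 2004.

360 days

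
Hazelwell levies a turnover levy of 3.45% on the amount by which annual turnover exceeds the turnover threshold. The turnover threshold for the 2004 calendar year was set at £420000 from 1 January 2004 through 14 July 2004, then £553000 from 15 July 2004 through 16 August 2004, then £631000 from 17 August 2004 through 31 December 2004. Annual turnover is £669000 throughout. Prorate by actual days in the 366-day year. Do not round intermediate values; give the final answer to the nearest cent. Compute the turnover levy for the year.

£5451.94

1 January – 14 July 2004: 196 days, exemption £420000 → (£669000 − £420000) × 3.45% × 196/366 = £4600.3770
15 July – 16 August 2004: 33 days, exemption £553000 → (£669000 − £553000) × 3.45% × 33/366 = £360.8361
17 August – 31 December 2004: 137 days, exemption £631000 → (£669000 − £631000) × 3.45% × 137/366 = £490.7295
Total = £5451.9426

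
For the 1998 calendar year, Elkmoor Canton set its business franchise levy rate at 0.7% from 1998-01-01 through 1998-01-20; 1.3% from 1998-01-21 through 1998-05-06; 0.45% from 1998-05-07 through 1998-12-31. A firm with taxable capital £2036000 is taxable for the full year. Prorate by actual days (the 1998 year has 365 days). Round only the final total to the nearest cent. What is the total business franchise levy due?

1998-01-01 to 1998-01-20: 20 days at 0.7% → £2036000 × 0.7% × 20/365 = £780.9315
1998-01-21 to 1998-05-06: 106 days at 1.3% → £2036000 × 1.3% × 106/365 = £7686.5973
1998-05-07 to 1998-12-31: 239 days at 0.45% → £2036000 × 0.45% × 239/365 = £5999.2274
Total = £14466.7562

£14466.76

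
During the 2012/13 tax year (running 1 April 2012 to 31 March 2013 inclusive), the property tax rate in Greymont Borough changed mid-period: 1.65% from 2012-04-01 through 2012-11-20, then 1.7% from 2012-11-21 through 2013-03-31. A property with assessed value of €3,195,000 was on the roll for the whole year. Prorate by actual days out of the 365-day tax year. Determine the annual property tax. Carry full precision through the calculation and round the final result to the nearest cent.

€53,290.85

2012-04-01 to 2012-11-20: 234 days at 1.65% → €3,195,000 × 1.65% × 234/365 = €33,796.9726
2012-11-21 to 2013-03-31: 131 days at 1.7% → €3,195,000 × 1.7% × 131/365 = €19,493.8767
Total = €53,290.8493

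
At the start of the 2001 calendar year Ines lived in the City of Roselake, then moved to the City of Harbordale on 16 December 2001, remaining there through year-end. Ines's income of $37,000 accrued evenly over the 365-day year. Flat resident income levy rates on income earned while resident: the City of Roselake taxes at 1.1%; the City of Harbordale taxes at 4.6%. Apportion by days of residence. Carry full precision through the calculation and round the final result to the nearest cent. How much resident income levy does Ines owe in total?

$463.77

The City of Roselake, 1 January – 15 December 2001: 349 days → $37,000 × 1.1% × 349/365 = $389.1589
The City of Harbordale, 16 December – 31 December 2001: 16 days → $37,000 × 4.6% × 16/365 = $74.6082
Total = $463.7671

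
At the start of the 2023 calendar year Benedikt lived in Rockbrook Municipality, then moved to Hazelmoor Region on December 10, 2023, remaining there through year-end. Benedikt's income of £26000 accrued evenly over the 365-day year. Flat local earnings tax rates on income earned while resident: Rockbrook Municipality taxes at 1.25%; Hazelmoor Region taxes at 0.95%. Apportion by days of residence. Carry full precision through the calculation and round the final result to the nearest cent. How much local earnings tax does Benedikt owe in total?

Rockbrook Municipality, January 1 – December 9, 2023: 343 days → £26000 × 1.25% × 343/365 = £305.4110
Hazelmoor Region, December 10 – December 31, 2023: 22 days → £26000 × 0.95% × 22/365 = £14.8877
Total = £320.2986

£320.30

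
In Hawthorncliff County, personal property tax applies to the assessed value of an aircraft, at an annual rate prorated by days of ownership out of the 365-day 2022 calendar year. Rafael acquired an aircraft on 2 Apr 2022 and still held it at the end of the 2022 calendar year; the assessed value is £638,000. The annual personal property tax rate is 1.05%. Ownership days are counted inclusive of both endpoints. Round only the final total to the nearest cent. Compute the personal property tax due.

£5,028.84

Days held (2 Apr – 31 Dec 2022): 274 out of 365
Tax = £638,000 × 1.05% × 274/365 = £5,028.8384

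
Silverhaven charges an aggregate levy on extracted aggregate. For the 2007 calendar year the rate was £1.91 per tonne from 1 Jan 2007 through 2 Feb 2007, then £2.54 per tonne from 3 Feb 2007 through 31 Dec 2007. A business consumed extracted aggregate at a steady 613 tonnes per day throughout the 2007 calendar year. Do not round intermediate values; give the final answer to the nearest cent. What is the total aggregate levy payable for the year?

1 Jan – 2 Feb 2007: 33 days × 613 tonnes/day = 20,229 tonnes at £1.91/tonne → £38,637.39
3 Feb – 31 Dec 2007: 332 days × 613 tonnes/day = 203,516 tonnes at £2.54/tonne → £516,930.64

£555,568.03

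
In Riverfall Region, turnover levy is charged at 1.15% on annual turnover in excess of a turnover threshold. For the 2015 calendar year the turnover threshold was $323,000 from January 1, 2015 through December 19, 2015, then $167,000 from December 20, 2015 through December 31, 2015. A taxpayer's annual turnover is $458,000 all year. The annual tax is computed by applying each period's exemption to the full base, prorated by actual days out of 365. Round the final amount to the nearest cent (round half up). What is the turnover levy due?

January 1 – December 19, 2015: 353 days, exemption $323,000 → ($458,000 − $323,000) × 1.15% × 353/365 = $1,501.4589
December 20 – December 31, 2015: 12 days, exemption $167,000 → ($458,000 − $167,000) × 1.15% × 12/365 = $110.0219
Total = $1,611.4808

$1,611.48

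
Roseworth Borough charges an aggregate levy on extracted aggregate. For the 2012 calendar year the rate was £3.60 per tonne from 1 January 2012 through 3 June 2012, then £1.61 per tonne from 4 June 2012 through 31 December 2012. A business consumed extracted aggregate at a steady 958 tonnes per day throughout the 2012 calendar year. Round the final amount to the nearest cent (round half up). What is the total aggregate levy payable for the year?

1 January – 3 June 2012: 155 days × 958 tonnes/day = 148,490 tonnes at £3.60/tonne → £534,564.00
4 June – 31 December 2012: 211 days × 958 tonnes/day = 202,138 tonnes at £1.61/tonne → £325,442.18

£860,006.18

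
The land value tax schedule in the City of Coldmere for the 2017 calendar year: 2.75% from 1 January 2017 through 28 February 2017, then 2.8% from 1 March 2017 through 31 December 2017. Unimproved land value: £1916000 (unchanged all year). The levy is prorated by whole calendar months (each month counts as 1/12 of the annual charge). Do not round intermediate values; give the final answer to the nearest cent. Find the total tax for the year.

1 January – 28 February 2017: 2 months at 2.75% → £1916000 × 2.75% × 2/12 = £8781.6667
1 March – 31 December 2017: 10 months at 2.8% → £1916000 × 2.8% × 10/12 = £44706.6667
Total = £53488.3333

£53488.33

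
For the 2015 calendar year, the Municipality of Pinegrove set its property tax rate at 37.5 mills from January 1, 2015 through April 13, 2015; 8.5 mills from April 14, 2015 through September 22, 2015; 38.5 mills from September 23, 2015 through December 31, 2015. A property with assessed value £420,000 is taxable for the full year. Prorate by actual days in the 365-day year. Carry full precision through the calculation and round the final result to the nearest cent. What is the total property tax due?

January 1 – April 13, 2015: 103 days at 37.5 mills → £420,000 × 3.75% × 103/365 = £4,444.5205
April 14 – September 22, 2015: 162 days at 8.5 mills → £420,000 × 0.85% × 162/365 = £1,584.4932
September 23 – December 31, 2015: 100 days at 38.5 mills → £420,000 × 3.85% × 100/365 = £4,430.1370
Total = £10,459.1507

£10,459.15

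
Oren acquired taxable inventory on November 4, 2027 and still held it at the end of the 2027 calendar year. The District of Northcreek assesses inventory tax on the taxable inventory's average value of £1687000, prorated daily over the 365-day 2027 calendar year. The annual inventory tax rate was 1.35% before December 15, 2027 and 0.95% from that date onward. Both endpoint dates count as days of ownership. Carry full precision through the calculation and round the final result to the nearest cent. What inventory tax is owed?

£3304.67

November 4 – December 14, 2027: 41 days at 1.35% → £1687000 × 1.35% × 41/365 = £2558.2315
December 15 – December 31, 2027: 17 days at 0.95% → £1687000 × 0.95% × 17/365 = £746.4397
Total = £3304.6712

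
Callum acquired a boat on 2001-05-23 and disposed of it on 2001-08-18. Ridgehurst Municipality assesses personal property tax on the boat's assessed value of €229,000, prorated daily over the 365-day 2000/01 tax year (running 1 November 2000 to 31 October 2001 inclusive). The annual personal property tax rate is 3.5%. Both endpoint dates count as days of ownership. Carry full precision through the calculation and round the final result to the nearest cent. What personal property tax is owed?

Days held (2001-05-23 to 2001-08-18): 88 out of 365
Tax = €229,000 × 3.5% × 88/365 = €1,932.3836

€1,932.38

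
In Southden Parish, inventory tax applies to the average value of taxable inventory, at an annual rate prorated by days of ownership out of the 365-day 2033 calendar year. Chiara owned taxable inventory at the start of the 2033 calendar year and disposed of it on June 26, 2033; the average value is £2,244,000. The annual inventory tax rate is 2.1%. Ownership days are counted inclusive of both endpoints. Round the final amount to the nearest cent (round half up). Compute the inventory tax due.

Days held (January 1 – June 26, 2033): 177 out of 365
Tax = £2,244,000 × 2.1% × 177/365 = £22,851.9123

£22,851.91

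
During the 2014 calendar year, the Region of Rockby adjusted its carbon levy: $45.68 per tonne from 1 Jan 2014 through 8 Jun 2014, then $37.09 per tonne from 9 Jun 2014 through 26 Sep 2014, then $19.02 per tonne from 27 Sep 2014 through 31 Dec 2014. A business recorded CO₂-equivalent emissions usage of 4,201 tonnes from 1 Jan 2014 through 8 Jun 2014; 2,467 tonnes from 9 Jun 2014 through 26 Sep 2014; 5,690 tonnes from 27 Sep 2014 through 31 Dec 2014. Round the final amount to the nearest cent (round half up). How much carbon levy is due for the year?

$391,626.51

1 Jan – 8 Jun 2014: 4,201 tonnes at $45.68/tonne → $191,901.68
9 Jun – 26 Sep 2014: 2,467 tonnes at $37.09/tonne → $91,501.03
27 Sep – 31 Dec 2014: 5,690 tonnes at $19.02/tonne → $108,223.80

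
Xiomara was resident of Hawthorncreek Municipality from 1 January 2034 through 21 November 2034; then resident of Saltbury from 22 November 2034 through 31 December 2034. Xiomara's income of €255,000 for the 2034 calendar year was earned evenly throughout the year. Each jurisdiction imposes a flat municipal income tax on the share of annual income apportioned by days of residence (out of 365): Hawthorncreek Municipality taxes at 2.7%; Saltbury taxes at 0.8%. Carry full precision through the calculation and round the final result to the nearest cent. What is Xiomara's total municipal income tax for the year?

€6,354.04

Hawthorncreek Municipality, 1 January – 21 November 2034: 325 days → €255,000 × 2.7% × 325/365 = €6,130.4795
Saltbury, 22 November – 31 December 2034: 40 days → €255,000 × 0.8% × 40/365 = €223.5616
Total = €6,354.0411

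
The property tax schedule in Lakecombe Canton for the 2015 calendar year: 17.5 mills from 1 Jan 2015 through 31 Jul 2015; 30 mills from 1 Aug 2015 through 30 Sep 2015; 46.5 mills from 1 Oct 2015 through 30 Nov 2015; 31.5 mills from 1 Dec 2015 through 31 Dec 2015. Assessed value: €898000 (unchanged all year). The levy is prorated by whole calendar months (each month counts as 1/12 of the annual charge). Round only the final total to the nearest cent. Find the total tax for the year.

1 Jan – 31 Jul 2015: 7 months at 17.5 mills → €898000 × 1.75% × 7/12 = €9167.0833
1 Aug – 30 Sep 2015: 2 months at 30 mills → €898000 × 3% × 2/12 = €4490.0000
1 Oct – 30 Nov 2015: 2 months at 46.5 mills → €898000 × 4.65% × 2/12 = €6959.5000
1 Dec – 31 Dec 2015: 1 month at 31.5 mills → €898000 × 3.15% × 1/12 = €2357.2500
Total = €22973.8333

€22973.83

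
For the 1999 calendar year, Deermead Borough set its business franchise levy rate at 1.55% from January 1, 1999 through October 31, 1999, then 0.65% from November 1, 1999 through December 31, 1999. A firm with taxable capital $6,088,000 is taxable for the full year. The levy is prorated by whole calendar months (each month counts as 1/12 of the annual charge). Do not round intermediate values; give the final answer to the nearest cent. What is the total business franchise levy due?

January 1 – October 31, 1999: 10 months at 1.55% → $6,088,000 × 1.55% × 10/12 = $78,636.6667
November 1 – December 31, 1999: 2 months at 0.65% → $6,088,000 × 0.65% × 2/12 = $6,595.3333
Total = $85,232.0000

$85,232.00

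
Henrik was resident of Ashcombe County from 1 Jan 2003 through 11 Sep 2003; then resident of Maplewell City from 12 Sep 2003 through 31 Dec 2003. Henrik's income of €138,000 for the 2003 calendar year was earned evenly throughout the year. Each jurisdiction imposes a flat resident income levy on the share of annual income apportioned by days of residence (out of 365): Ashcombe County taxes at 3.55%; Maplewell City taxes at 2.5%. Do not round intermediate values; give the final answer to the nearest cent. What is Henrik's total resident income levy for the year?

Ashcombe County, 1 Jan – 11 Sep 2003: 254 days → €138,000 × 3.55% × 254/365 = €3,409.1671
Maplewell City, 12 Sep – 31 Dec 2003: 111 days → €138,000 × 2.5% × 111/365 = €1,049.1781
Total = €4,458.3452

€4,458.35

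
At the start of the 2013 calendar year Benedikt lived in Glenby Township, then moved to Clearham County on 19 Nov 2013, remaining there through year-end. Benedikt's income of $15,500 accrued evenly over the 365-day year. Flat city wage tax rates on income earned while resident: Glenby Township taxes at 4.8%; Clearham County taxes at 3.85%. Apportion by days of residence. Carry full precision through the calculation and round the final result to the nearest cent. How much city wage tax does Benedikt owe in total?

Glenby Township, 1 Jan – 18 Nov 2013: 322 days → $15,500 × 4.8% × 322/365 = $656.3507
Clearham County, 19 Nov – 31 Dec 2013: 43 days → $15,500 × 3.85% × 43/365 = $70.3021
Total = $726.6527

$726.65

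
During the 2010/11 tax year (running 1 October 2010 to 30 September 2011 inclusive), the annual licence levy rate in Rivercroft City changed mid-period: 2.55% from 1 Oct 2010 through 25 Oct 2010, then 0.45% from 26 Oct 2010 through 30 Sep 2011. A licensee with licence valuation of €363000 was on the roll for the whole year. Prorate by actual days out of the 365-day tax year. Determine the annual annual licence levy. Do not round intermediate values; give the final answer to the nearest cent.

€2155.62

1 Oct – 25 Oct 2010: 25 days at 2.55% → €363000 × 2.55% × 25/365 = €634.0068
26 Oct 2010 – 30 Sep 2011: 340 days at 0.45% → €363000 × 0.45% × 340/365 = €1521.6164
Total = €2155.6233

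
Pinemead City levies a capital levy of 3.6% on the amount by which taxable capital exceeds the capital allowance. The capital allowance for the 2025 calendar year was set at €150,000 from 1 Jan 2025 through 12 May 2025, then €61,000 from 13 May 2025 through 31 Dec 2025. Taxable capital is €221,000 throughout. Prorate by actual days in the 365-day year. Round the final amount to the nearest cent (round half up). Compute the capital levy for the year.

€4,601.29

1 Jan – 12 May 2025: 132 days, exemption €150,000 → (€221,000 − €150,000) × 3.6% × 132/365 = €924.3616
13 May – 31 Dec 2025: 233 days, exemption €61,000 → (€221,000 − €61,000) × 3.6% × 233/365 = €3,676.9315
Total = €4,601.2932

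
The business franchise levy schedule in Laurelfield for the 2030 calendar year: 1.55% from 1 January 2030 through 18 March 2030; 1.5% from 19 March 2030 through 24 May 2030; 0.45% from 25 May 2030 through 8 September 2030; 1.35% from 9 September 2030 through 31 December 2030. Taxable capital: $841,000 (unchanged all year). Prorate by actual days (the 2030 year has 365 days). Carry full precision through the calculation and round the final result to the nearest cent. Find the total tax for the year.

1 January – 18 March 2030: 77 days at 1.55% → $841,000 × 1.55% × 77/365 = $2,749.9548
19 March – 24 May 2030: 67 days at 1.5% → $841,000 × 1.5% × 67/365 = $2,315.6301
25 May – 8 September 2030: 107 days at 0.45% → $841,000 × 0.45% × 107/365 = $1,109.4288
9 September – 31 December 2030: 114 days at 1.35% → $841,000 × 1.35% × 114/365 = $3,546.0247
Total = $9,721.0384

$9,721.04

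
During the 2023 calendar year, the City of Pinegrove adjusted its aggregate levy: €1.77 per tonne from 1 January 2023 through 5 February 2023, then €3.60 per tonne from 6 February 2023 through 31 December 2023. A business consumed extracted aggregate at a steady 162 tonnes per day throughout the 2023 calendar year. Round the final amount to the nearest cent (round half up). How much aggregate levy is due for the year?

€202195.44

1 January – 5 February 2023: 36 days × 162 tonnes/day = 5,832 tonnes at €1.77/tonne → €10322.64
6 February – 31 December 2023: 329 days × 162 tonnes/day = 53,298 tonnes at €3.60/tonne → €191872.80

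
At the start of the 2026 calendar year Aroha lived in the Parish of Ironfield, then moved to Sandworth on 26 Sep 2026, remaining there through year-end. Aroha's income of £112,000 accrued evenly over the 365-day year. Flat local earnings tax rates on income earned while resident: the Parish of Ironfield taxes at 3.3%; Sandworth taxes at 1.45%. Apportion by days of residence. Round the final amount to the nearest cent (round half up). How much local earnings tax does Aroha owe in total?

£3,145.36

The Parish of Ironfield, 1 Jan – 25 Sep 2026: 268 days → £112,000 × 3.3% × 268/365 = £2,713.7753
Sandworth, 26 Sep – 31 Dec 2026: 97 days → £112,000 × 1.45% × 97/365 = £431.5836
Total = £3,145.3589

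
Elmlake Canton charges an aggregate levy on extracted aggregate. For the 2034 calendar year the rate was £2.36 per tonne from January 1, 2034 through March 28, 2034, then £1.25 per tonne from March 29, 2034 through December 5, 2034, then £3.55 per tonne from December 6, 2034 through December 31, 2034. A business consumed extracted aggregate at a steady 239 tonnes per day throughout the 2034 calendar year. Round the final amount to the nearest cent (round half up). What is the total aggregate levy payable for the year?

£146,416.18

January 1 – March 28, 2034: 87 days × 239 tonnes/day = 20,793 tonnes at £2.36/tonne → £49,071.48
March 29 – December 5, 2034: 252 days × 239 tonnes/day = 60,228 tonnes at £1.25/tonne → £75,285.00
December 6 – December 31, 2034: 26 days × 239 tonnes/day = 6,214 tonnes at £3.55/tonne → £22,059.70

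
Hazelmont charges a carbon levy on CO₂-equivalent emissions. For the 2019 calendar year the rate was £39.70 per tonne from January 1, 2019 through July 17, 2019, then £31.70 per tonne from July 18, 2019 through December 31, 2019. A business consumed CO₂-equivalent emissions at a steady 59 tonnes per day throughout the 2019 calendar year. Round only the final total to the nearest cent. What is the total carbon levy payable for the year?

£776,115.50

January 1 – July 17, 2019: 198 days × 59 tonnes/day = 11,682 tonnes at £39.70/tonne → £463,775.40
July 18 – December 31, 2019: 167 days × 59 tonnes/day = 9,853 tonnes at £31.70/tonne → £312,340.10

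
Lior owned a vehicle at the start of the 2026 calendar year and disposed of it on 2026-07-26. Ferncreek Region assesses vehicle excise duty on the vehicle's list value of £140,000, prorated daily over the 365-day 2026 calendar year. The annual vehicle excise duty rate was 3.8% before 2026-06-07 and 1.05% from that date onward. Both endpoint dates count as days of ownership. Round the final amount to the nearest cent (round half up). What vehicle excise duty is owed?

2026-01-01 to 2026-06-06: 157 days at 3.8% → £140,000 × 3.8% × 157/365 = £2,288.3288
2026-06-07 to 2026-07-26: 50 days at 1.05% → £140,000 × 1.05% × 50/365 = £201.3699
Total = £2,489.6986

£2,489.70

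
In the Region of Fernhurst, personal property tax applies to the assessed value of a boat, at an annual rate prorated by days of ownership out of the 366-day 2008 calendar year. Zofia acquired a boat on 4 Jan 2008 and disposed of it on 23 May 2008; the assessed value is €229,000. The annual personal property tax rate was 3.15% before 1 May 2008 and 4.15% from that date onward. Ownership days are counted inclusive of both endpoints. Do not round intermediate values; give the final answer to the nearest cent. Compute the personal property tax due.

€2,922.88

4 Jan – 30 Apr 2008: 118 days at 3.15% → €229,000 × 3.15% × 118/366 = €2,325.6639
1 May – 23 May 2008: 23 days at 4.15% → €229,000 × 4.15% × 23/366 = €597.2145
Total = €2,922.8784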